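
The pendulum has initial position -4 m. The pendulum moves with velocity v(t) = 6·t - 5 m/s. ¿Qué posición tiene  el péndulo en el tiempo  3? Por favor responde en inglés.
To solve this, we need to take 1 antiderivative of our velocity equation v(t) = 6·t - 5. The integral of velocity, with x(0) = -4, gives position: x(t) = 3·t^2 - 5·t - 4. Using x(t) = 3·t^2 - 5·t - 4 and substituting t = 3, we find x = 8.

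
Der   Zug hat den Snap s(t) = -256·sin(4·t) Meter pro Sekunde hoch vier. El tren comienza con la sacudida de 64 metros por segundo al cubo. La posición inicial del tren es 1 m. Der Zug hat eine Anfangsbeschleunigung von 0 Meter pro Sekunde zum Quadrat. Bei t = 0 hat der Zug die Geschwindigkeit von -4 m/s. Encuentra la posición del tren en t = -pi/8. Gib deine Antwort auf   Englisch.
We need to integrate our snap equation s(t) = -256·sin(4·t) 4 times. Integrating snap and using the initial condition j(0) = 64, we get j(t) = 64·cos(4·t). Finding the antiderivative of j(t) and using a(0) = 0: a(t) = 16·sin(4·t). The integral of acceleration is velocity. Using v(0) = -4, we get v(t) = -4·cos(4·t). Integrating velocity and using the initial condition x(0) = 1, we get x(t) = 1 - sin(4·t). We have position x(t) = 1 - sin(4·t). Substituting t = -pi/8: x(-pi/8) = 2.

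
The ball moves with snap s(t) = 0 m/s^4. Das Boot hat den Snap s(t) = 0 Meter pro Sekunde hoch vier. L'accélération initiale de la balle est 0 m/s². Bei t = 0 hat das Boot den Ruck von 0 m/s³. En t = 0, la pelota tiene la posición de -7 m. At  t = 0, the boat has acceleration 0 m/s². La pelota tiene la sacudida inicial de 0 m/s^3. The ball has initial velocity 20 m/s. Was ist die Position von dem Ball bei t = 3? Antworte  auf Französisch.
En partant du snap s(t) = 0, nous prenons 4 primitives. La primitive du snap est le jerk. En utilisant j(0) = 0, nous obtenons j(t) = 0. La primitive du jerk est l'accélération. En utilisant a(0) = 0, nous obtenons a(t) = 0. La primitive de l'accélération, avec v(0) = 20, donne la vitesse: v(t) = 20. L'intégrale de la vitesse est la position. En utilisant x(0) = -7, nous obtenons x(t) = 20·t - 7. De l'équation de la position x(t) = 20·t - 7, nous substituons t = 3 pour obtenir x = 53.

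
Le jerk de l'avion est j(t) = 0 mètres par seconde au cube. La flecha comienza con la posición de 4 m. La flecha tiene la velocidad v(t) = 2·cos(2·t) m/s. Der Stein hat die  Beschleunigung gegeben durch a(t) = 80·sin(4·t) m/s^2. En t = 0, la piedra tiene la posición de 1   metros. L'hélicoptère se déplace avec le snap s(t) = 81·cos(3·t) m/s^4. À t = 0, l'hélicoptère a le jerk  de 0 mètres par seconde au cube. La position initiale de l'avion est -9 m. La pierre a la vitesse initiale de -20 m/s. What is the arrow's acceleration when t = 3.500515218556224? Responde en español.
Debemos derivar nuestra ecuación de la velocidad v(t) = 2·cos(2·t) 1 vez. Derivando la velocidad, obtenemos la aceleración: a(t) = -4·sin(2·t). Usando a(t) = -4·sin(2·t) y sustituyendo t = 3.500515218556224, encontramos a = -2.63105239459592.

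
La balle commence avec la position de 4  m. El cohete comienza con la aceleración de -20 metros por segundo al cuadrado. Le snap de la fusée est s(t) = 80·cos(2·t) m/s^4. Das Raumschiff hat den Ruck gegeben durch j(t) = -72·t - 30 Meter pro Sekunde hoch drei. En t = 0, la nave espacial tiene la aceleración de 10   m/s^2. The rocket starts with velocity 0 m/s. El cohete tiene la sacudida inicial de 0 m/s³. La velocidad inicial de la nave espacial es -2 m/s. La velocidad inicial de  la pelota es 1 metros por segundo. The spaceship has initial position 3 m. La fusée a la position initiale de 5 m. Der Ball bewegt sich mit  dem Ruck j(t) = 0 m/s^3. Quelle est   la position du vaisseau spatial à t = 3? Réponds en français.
En partant du jerk j(t) = -72·t - 30, nous prenons 3 primitives. En prenant ∫j(t)dt et en appliquant a(0) = 10, nous trouvons a(t) = -36·t^2 - 30·t + 10. L'intégrale de l'accélération, avec v(0) = -2, donne la vitesse: v(t) = -12·t^3 - 15·t^2 + 10·t - 2. En prenant ∫v(t)dt et en appliquant x(0) = 3, nous trouvons x(t) = -3·t^4 - 5·t^3 + 5·t^2 - 2·t + 3. De l'équation de la position x(t) = -3·t^4 - 5·t^3 + 5·t^2 - 2·t + 3, nous substituons t = 3 pour obtenir x = -336.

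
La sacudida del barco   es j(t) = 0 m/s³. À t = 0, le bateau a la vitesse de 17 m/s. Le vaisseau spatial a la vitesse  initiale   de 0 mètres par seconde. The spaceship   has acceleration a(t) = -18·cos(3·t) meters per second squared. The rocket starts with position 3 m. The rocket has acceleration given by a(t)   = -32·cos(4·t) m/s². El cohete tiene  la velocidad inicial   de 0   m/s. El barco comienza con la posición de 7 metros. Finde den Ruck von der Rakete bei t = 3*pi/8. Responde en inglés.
To solve this, we need to take 1 derivative of our acceleration equation a(t) = -32·cos(4·t). Taking d/dt of a(t), we find j(t) = 128·sin(4·t). Using j(t) = 128·sin(4·t) and substituting t = 3*pi/8, we find j = -128.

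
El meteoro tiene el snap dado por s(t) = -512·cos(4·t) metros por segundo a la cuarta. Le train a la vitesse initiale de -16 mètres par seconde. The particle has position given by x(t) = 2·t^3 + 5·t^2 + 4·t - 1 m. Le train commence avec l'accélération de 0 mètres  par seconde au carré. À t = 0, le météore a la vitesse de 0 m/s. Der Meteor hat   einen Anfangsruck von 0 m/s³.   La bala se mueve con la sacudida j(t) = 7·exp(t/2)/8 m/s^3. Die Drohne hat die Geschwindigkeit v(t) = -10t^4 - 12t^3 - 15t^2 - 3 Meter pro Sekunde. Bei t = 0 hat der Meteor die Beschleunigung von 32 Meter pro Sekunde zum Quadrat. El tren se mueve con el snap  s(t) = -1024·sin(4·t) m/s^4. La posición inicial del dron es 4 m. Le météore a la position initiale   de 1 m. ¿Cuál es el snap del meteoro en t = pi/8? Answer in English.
From the given snap equation s(t) = -512·cos(4·t), we substitute t = pi/8 to get s = 0.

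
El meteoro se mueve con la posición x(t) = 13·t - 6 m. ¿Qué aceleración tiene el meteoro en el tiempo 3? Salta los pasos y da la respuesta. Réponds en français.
La réponse est 0.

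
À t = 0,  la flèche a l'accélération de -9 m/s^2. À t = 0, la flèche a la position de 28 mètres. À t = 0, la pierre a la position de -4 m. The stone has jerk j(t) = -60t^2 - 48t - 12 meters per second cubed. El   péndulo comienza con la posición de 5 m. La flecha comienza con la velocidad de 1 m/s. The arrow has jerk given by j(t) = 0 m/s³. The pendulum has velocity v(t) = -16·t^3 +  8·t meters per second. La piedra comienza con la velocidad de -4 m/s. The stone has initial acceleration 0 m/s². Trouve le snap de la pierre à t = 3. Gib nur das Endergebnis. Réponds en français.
Le snap à t = 3 est s = -408.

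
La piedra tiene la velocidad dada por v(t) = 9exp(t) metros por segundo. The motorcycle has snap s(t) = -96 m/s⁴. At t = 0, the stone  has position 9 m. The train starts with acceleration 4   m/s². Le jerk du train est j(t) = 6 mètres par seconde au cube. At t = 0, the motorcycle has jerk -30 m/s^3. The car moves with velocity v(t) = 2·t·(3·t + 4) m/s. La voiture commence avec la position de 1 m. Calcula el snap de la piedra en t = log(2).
Partiendo de la velocidad v(t) = 9·exp(t), tomamos 3 derivadas. La derivada de la velocidad da la aceleración: a(t) = 9·exp(t). Tomando d/dt de a(t), encontramos j(t) = 9·exp(t). Derivando la sacudida, obtenemos el snap: s(t) = 9·exp(t). De la ecuación del snap s(t) = 9·exp(t), sustituimos t = log(2) para obtener s = 18.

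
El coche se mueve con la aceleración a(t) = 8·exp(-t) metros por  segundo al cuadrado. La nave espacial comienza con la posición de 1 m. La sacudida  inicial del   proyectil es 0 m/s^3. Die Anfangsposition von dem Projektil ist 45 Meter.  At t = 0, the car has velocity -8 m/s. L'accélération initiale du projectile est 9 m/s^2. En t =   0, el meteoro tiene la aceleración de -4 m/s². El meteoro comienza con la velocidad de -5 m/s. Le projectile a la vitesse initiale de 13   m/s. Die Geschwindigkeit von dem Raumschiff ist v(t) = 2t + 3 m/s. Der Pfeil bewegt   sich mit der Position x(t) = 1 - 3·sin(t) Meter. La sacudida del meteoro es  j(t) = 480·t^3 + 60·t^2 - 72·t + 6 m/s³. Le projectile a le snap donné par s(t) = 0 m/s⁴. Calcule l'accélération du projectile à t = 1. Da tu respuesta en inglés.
Starting from snap s(t) = 0, we take 2 integrals. Integrating snap and using the initial condition j(0) = 0, we get j(t) = 0. Integrating jerk and using the initial condition a(0) = 9, we get a(t) = 9. Using a(t) = 9 and substituting t = 1, we find a = 9.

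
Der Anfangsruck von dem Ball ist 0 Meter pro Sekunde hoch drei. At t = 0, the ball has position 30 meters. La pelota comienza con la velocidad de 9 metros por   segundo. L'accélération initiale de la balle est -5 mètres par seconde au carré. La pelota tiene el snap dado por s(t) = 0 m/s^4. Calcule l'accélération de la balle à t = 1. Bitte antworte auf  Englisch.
To solve this, we need to take 2 antiderivatives of our snap equation s(t) = 0. Finding the antiderivative of s(t) and using j(0) = 0: j(t) = 0. Integrating jerk and using the initial condition a(0) = -5, we get a(t) = -5. From the given acceleration equation a(t) = -5, we substitute t = 1 to get a = -5.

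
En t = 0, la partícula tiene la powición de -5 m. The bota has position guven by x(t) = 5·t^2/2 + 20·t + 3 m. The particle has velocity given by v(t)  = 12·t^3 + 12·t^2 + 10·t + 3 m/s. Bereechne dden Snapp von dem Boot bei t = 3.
Wir müssen unsere Gleichung für die Position x(t) = 5·t^2/2 + 20·t + 3 4-mal ableiten. Die Ableitung von der Position ergibt die Geschwindigkeit: v(t) = 5·t + 20. Mit d/dt von v(t) finden wir a(t) = 5. Die Ableitung von der Beschleunigung ergibt den Ruck: j(t) = 0. Die Ableitung von dem Ruck ergibt den Snap: s(t) = 0. Mit s(t) = 0 und Einsetzen von t = 3, finden wir s = 0.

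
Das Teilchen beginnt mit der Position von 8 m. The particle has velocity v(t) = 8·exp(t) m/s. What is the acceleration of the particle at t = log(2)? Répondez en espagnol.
Debemos derivar nuestra ecuación de la velocidad v(t) = 8·exp(t) 1 vez. Derivando la velocidad, obtenemos la aceleración: a(t) = 8·exp(t). Usando a(t) = 8·exp(t) y sustituyendo t = log(2), encontramos a = 16.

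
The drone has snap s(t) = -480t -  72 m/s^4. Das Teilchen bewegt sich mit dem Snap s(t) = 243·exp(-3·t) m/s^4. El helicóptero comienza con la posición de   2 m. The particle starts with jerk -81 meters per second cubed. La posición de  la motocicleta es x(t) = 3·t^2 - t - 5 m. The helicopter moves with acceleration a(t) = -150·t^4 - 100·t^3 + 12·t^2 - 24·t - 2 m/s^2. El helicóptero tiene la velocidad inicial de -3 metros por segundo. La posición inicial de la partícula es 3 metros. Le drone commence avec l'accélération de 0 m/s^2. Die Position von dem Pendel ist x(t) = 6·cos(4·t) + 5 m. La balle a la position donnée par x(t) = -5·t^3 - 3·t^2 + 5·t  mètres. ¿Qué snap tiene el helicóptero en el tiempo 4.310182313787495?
Debemos derivar nuestra ecuación de la aceleración a(t) = -150·t^4 - 100·t^3 + 12·t^2 - 24·t - 2 2 veces. Derivando la aceleración, obtenemos la sacudida: j(t) = -600·t^3 - 300·t^2 + 24·t - 24. Tomando d/dt de j(t), encontramos s(t) = -1800·t^2 - 600·t + 24. De la ecuación del snap s(t) = -1800·t^2 - 600·t + 24, sustituimos t = 4.310182313787495 para obtener s = -36001.9182288282.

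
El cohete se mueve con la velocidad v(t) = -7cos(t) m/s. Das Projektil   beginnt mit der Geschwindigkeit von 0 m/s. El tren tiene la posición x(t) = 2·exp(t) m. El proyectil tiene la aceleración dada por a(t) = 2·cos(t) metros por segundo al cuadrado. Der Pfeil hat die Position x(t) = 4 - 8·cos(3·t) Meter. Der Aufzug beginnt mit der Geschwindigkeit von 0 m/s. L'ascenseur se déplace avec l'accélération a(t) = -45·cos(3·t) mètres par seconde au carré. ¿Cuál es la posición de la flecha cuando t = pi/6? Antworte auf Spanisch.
De la ecuación de la posición x(t) = 4 - 8·cos(3·t), sustituimos t = pi/6 para obtener x = 4.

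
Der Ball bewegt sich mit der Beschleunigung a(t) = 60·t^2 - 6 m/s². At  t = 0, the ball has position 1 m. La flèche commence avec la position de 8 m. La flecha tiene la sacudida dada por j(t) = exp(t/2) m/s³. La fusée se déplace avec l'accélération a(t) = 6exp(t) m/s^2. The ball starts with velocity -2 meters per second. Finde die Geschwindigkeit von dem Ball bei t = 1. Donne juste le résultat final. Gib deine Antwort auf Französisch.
La réponse est 12.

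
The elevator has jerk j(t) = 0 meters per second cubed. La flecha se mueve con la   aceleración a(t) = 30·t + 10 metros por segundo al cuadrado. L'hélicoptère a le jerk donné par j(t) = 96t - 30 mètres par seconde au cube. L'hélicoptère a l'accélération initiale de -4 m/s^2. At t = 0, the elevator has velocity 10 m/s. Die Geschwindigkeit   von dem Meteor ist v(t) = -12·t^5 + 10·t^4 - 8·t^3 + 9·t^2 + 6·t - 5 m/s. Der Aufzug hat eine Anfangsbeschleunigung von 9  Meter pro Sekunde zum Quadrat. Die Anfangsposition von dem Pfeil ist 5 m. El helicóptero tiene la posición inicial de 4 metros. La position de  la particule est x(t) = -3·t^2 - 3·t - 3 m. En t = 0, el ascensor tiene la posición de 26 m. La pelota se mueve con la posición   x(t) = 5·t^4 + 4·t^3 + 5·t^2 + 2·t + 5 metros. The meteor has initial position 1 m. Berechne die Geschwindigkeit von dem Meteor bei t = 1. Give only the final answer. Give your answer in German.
Bei t = 1, v = 0.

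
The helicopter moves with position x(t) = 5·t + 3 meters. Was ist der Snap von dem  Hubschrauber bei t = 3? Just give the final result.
s(3) = 0.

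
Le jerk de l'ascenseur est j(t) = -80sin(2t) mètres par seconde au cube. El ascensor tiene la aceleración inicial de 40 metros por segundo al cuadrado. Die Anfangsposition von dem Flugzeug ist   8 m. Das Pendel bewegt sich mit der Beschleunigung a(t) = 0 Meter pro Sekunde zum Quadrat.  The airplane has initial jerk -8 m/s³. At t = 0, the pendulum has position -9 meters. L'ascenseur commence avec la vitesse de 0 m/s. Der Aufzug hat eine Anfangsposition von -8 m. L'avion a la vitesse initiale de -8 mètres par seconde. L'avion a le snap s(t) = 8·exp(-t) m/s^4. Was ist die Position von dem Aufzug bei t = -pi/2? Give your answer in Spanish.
Partiendo de la sacudida j(t) = -80·sin(2·t), tomamos 3 antiderivadas. La integral de la sacudida es la aceleración. Usando a(0) = 40, obtenemos a(t) = 40·cos(2·t). Integrando la aceleración y usando la condición inicial v(0) = 0, obtenemos v(t) = 20·sin(2·t). Tomando ∫v(t)dt y aplicando x(0) = -8, encontramos x(t) = 2 - 10·cos(2·t). Tenemos la posición x(t) = 2 - 10·cos(2·t). Sustituyendo t = -pi/2: x(-pi/2) = 12.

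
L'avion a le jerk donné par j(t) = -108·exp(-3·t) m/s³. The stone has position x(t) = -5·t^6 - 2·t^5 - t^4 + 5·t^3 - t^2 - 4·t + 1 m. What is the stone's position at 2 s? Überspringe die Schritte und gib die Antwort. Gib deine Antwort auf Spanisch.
La respuesta es -371.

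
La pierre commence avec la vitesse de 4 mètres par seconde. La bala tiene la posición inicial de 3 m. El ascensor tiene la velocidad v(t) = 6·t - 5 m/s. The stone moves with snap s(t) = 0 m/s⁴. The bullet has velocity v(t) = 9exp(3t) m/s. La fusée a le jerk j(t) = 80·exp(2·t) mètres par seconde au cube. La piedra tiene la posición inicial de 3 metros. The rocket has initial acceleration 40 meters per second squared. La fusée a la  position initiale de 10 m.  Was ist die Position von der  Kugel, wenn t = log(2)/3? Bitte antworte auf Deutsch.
Wir müssen unsere Gleichung für die Geschwindigkeit v(t) = 9·exp(3·t) 1-mal integrieren. Durch Integration von der Geschwindigkeit und Verwendung der Anfangsbedingung x(0) = 3, erhalten wir x(t) = 3·exp(3·t). Wir haben die Position x(t) = 3·exp(3·t). Durch Einsetzen von t = log(2)/3: x(log(2)/3) = 6.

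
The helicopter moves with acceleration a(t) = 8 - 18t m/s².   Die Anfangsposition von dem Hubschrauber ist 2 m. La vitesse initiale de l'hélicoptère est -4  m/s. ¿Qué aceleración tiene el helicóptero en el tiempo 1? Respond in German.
Aus der Gleichung für die Beschleunigung a(t) = 8 - 18·t, setzen wir t = 1 ein und erhalten a = -10.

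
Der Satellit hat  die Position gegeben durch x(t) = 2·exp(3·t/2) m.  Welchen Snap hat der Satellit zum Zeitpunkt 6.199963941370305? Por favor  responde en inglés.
To solve this, we need to take 4 derivatives of our position equation x(t) = 2·exp(3·t/2). Differentiating position, we get velocity: v(t) = 3·exp(3·t/2). Taking d/dt of v(t), we find a(t) = 9·exp(3·t/2)/2. The derivative of acceleration gives jerk: j(t) = 27·exp(3·t/2)/4. Differentiating jerk, we get snap: s(t) = 81·exp(3·t/2)/8. From the given snap equation s(t) = 81·exp(3·t/2)/8, we substitute t = 6.199963941370305 to get s = 110741.454543030.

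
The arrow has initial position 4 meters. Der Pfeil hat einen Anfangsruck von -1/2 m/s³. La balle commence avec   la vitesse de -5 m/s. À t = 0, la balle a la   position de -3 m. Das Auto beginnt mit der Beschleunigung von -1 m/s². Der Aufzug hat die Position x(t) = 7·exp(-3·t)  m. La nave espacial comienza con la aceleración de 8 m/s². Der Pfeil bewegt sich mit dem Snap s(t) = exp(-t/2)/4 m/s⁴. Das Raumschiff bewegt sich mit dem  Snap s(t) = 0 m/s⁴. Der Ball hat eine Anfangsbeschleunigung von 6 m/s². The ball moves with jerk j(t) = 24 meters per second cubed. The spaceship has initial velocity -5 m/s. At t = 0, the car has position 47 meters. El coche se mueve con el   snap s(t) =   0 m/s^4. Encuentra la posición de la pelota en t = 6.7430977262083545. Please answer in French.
Pour résoudre ceci, nous devons prendre 3 primitives de notre équation du jerk j(t) = 24. La primitive du jerk est l'accélération. En utilisant a(0) = 6, nous obtenons a(t) = 24·t + 6. La primitive de l'accélération, avec v(0) = -5, donne la vitesse: v(t) = 12·t^2 + 6·t - 5. En intégrant la vitesse et en utilisant la condition initiale x(0) = -3, nous obtenons x(t) = 4·t^3 + 3·t^2 - 5·t - 3. De l'équation de la position x(t) = 4·t^3 + 3·t^2 - 5·t - 3, nous substituons t = 6.7430977262083545 pour obtenir x = 1326.11015164569.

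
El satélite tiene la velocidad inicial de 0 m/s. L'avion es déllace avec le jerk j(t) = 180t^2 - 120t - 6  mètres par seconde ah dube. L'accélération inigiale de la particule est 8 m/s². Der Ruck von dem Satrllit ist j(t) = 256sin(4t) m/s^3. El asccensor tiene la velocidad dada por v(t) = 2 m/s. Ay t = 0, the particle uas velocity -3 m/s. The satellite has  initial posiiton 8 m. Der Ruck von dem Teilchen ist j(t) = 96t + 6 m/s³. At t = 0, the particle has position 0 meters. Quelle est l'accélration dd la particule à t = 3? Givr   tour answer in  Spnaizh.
Necesitamos integrar nuestra ecuación de la sacudida j(t) = 96·t + 6 1 vez. La antiderivada de la sacudida, con a(0) = 8, da la aceleración: a(t) = 48·t^2 + 6·t + 8. De la ecuación de la aceleración a(t) = 48·t^2 + 6·t + 8, sustituimos t = 3 para obtener a = 458.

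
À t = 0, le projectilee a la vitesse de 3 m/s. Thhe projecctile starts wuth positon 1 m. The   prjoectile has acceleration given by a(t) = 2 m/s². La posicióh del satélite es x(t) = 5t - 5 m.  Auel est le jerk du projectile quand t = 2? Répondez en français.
En partant de l'accélération a(t) = 2, nous prenons 1 dérivée. En prenant d/dt de a(t), nous trouvons j(t) = 0. Nous avons le jerk j(t) = 0. En substituant t = 2: j(2) = 0.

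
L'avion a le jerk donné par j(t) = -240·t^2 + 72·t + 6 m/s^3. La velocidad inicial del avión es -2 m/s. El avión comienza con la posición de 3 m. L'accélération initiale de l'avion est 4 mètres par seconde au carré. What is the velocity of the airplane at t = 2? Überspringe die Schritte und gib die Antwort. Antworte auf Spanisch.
La velocidad en t = 2 es v = -206.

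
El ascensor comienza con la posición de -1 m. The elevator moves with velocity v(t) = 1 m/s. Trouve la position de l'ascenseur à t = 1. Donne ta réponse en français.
Nous devons intégrer notre équation de la vitesse v(t) = 1 1 fois. En intégrant la vitesse et en utilisant la condition initiale x(0) = -1, nous obtenons x(t) = t - 1. Nous avons la position x(t) = t - 1. En substituant t = 1: x(1) = 0.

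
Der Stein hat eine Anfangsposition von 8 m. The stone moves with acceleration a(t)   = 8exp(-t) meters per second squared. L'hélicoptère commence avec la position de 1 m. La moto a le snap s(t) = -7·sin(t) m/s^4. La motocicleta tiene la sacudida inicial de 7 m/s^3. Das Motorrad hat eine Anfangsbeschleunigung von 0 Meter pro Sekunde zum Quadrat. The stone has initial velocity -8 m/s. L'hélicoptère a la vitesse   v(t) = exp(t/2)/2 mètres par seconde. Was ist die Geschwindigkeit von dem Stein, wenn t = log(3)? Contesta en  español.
Debemos encontrar la antiderivada de nuestra ecuación de la aceleración a(t) = 8·exp(-t) 1 vez. Tomando ∫a(t)dt y aplicando v(0) = -8, encontramos v(t) = -8·exp(-t). De la ecuación de la velocidad v(t) = -8·exp(-t), sustituimos t = log(3) para obtener v = -8/3.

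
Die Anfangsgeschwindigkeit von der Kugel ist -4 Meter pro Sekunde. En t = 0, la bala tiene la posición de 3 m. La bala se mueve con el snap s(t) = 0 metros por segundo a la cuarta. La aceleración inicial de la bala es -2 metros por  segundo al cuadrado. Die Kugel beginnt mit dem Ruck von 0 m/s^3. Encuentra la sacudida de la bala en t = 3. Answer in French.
En partant du snap s(t) = 0, nous prenons 1 primitive. En intégrant le snap et en utilisant la condition initiale j(0) = 0, nous obtenons j(t) = 0. En utilisant j(t) = 0 et en substituant t = 3, nous trouvons j = 0.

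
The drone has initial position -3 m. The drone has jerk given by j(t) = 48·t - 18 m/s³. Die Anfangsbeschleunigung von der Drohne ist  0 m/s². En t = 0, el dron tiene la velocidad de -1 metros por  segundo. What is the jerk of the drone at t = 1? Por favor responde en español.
Usando j(t) = 48·t - 18 y sustituyendo t = 1, encontramos j = 30.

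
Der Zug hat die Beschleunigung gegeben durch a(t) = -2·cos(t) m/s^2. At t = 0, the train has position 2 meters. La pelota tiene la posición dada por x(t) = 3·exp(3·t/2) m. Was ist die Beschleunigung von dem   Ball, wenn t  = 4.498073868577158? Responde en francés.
En partant de la position x(t) = 3·exp(3·t/2), nous prenons 2 dérivées. En prenant d/dt de x(t), nous trouvons v(t) = 9·exp(3·t/2)/2. La dérivée de la vitesse donne l'accélération: a(t) = 27·exp(3·t/2)/4. De l'équation de l'accélération a(t) = 27·exp(3·t/2)/4, nous substituons t = 4.498073868577158 pour obtenir a = 5748.26476214614.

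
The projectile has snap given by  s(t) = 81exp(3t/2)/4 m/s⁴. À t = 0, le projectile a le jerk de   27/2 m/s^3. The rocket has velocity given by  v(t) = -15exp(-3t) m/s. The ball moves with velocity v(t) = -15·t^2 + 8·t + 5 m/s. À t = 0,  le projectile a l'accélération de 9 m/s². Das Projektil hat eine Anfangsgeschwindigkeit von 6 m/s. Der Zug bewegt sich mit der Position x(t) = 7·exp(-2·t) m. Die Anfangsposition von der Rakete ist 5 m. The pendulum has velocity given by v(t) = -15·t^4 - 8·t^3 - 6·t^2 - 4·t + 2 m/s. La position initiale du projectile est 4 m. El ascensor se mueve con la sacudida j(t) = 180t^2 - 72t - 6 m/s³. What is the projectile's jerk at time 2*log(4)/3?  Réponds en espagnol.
Necesitamos integrar nuestra ecuación del snap s(t) = 81·exp(3·t/2)/4 1 vez. La integral del snap es la sacudida. Usando j(0) = 27/2, obtenemos j(t) = 27·exp(3·t/2)/2. Tenemos la sacudida j(t) = 27·exp(3·t/2)/2. Sustituyendo t = 2*log(4)/3: j(2*log(4)/3) = 54.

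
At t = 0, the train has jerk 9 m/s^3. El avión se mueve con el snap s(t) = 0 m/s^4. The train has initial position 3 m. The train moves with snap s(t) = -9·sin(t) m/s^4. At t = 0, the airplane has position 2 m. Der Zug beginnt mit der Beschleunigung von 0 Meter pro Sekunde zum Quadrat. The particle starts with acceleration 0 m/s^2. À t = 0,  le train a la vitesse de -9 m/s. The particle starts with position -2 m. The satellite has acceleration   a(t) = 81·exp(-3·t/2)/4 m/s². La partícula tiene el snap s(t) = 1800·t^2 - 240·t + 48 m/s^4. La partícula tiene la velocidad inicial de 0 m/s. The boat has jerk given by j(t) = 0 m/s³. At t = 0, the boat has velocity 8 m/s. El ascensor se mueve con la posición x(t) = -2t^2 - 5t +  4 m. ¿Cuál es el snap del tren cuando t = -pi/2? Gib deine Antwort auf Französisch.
De l'équation du snap s(t) = -9·sin(t), nous substituons t = -pi/2 pour obtenir s = 9.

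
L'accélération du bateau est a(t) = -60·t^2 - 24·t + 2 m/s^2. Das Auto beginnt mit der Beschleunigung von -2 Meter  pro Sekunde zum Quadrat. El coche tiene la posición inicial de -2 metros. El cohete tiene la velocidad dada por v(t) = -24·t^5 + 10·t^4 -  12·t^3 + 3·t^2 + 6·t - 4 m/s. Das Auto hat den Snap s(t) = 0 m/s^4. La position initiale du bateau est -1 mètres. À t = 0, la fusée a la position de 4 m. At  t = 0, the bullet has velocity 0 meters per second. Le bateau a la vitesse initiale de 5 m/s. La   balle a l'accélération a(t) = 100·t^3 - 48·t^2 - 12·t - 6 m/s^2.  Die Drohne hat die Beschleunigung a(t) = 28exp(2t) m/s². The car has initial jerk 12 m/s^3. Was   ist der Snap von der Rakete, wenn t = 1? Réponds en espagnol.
Debemos derivar nuestra ecuación de la velocidad v(t) = -24·t^5 + 10·t^4 - 12·t^3 + 3·t^2 + 6·t - 4 3 veces. La derivada de la velocidad da la aceleración: a(t) = -120·t^4 + 40·t^3 - 36·t^2 + 6·t + 6. La derivada de la aceleración da la sacudida: j(t) = -480·t^3 + 120·t^2 - 72·t + 6. Tomando d/dt de j(t), encontramos s(t) = -1440·t^2 + 240·t - 72. Usando s(t) = -1440·t^2 + 240·t - 72 y sustituyendo t = 1, encontramos s = -1272.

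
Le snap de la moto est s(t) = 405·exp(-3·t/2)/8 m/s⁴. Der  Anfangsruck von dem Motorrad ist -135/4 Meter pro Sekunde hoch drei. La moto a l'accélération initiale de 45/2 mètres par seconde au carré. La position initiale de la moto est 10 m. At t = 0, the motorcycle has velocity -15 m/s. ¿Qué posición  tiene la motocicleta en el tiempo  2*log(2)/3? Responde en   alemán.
Ausgehend von dem Snap s(t) = 405·exp(-3·t/2)/8, nehmen wir 4 Stammfunktionen. Mit ∫s(t)dt und Anwendung von j(0) = -135/4, finden wir j(t) = -135·exp(-3·t/2)/4. Durch Integration von dem Ruck und Verwendung der Anfangsbedingung a(0) = 45/2, erhalten wir a(t) = 45·exp(-3·t/2)/2. Durch Integration von der Beschleunigung und Verwendung der Anfangsbedingung v(0) = -15, erhalten wir v(t) = -15·exp(-3·t/2). Die Stammfunktion von der Geschwindigkeit, mit x(0) = 10, ergibt die Position: x(t) = 10·exp(-3·t/2). Mit x(t) = 10·exp(-3·t/2) und Einsetzen von t = 2*log(2)/3, finden wir x = 5.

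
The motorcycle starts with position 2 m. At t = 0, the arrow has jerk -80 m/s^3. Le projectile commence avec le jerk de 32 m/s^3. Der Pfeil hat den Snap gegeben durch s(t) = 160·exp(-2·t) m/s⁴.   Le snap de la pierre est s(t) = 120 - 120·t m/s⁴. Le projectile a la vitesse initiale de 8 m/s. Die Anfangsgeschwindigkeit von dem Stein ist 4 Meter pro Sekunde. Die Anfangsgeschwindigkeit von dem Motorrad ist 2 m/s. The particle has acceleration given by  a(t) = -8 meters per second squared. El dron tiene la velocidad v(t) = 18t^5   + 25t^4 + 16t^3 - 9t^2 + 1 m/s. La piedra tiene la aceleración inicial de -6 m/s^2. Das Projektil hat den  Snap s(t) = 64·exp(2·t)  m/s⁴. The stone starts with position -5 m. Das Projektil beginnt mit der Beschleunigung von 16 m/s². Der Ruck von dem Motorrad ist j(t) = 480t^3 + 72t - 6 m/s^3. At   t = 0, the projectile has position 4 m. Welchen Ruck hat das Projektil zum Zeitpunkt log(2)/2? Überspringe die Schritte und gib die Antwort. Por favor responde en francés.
À t = log(2)/2, j = 64.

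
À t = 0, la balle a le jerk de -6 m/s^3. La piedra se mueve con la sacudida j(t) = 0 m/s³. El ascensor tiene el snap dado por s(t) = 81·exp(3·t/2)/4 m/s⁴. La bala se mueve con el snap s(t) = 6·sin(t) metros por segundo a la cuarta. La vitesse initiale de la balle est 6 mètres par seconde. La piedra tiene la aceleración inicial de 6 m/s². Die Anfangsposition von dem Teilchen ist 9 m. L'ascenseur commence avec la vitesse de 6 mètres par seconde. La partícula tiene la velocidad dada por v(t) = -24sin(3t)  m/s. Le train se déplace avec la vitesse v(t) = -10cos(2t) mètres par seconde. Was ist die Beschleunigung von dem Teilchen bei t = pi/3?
Wir müssen unsere Gleichung für die Geschwindigkeit v(t) = -24·sin(3·t) 1-mal ableiten. Die Ableitung von der Geschwindigkeit ergibt die Beschleunigung: a(t) = -72·cos(3·t). Wir haben die Beschleunigung a(t) = -72·cos(3·t). Durch Einsetzen von t = pi/3: a(pi/3) = 72.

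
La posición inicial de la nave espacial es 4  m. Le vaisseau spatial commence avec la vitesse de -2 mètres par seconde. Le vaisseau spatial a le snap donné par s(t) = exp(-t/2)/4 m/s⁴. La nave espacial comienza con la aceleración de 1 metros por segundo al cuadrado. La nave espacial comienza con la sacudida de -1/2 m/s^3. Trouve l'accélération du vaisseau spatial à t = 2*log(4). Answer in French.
Pour résoudre ceci, nous devons prendre 2 primitives de notre équation du snap s(t) = exp(-t/2)/4. La primitive du snap, avec j(0) = -1/2, donne le jerk: j(t) = -exp(-t/2)/2. L'intégrale du jerk, avec a(0) = 1, donne l'accélération: a(t) = exp(-t/2). De l'équation de l'accélération a(t) = exp(-t/2), nous substituons t = 2*log(4) pour obtenir a = 1/4.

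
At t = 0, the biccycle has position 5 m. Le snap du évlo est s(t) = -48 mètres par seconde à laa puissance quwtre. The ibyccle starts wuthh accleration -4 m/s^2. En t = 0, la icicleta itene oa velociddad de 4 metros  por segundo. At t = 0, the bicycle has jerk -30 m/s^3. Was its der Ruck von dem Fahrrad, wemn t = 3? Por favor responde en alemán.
Ausgehend von dem Snap s(t) = -48, nehmen wir 1 Integral. Die Stammfunktion von dem Snap ist der Ruck. Mit j(0) = -30 erhalten wir j(t) = -48·t - 30. Mit j(t) = -48·t - 30 und Einsetzen von t = 3, finden wir j = -174.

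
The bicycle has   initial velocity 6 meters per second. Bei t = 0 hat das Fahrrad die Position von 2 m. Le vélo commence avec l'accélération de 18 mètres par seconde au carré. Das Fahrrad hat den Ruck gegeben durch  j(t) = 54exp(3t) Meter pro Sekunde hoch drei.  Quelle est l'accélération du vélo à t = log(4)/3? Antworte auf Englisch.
We must find the integral of our jerk equation j(t) = 54·exp(3·t) 1 time. Taking ∫j(t)dt and applying a(0) = 18, we find a(t) = 18·exp(3·t). Using a(t) = 18·exp(3·t) and substituting t = log(4)/3, we find a = 72.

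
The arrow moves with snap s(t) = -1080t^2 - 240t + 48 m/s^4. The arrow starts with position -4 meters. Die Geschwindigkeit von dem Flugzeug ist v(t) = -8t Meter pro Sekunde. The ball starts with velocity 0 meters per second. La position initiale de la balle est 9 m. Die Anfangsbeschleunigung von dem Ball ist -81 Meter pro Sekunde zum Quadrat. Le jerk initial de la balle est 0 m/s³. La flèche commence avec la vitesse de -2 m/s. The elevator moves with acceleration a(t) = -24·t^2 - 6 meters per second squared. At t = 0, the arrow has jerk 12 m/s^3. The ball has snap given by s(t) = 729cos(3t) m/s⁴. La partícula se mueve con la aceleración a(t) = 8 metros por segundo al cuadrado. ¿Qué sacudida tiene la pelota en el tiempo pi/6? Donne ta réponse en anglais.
Starting from snap s(t) = 729·cos(3·t), we take 1 antiderivative. The antiderivative of snap is jerk. Using j(0) = 0, we get j(t) = 243·sin(3·t). From the given jerk equation j(t) = 243·sin(3·t), we substitute t = pi/6 to get j = 243.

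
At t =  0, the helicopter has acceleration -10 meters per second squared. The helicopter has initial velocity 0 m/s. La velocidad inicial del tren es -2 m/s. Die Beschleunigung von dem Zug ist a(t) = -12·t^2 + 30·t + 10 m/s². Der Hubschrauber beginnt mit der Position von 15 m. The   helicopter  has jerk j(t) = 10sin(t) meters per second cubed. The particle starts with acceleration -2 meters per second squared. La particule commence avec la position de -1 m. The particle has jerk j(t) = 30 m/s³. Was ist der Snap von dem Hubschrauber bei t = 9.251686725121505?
Um dies zu lösen, müssen wir 1 Ableitung unserer Gleichung für den Ruck j(t) = 10·sin(t) nehmen. Mit d/dt von j(t) finden wir s(t) = 10·cos(t). Mit s(t) = 10·cos(t) und Einsetzen von t = 9.251686725121505, finden wir s = -9.85057076242976.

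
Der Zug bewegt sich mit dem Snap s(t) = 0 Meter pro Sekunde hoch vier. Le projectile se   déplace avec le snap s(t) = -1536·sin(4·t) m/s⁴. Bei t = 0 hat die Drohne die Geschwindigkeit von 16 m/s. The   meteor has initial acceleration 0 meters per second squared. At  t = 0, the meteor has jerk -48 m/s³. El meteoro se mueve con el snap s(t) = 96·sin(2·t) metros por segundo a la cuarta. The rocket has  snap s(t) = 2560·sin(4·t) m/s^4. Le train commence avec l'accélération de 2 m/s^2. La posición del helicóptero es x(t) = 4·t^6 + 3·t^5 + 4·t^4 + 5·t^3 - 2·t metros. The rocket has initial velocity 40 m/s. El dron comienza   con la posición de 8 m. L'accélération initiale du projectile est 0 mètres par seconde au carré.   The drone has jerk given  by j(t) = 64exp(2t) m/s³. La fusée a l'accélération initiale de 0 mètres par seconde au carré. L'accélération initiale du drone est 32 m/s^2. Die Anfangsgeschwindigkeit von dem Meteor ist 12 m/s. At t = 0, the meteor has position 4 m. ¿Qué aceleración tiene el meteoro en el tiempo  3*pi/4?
Partiendo del snap s(t) = 96·sin(2·t), tomamos 2 integrales. La antiderivada del snap es la sacudida. Usando j(0) = -48, obtenemos j(t) = -48·cos(2·t). La integral de la sacudida, con a(0) = 0, da la aceleración: a(t) = -24·sin(2·t). De la ecuación de la aceleración a(t) = -24·sin(2·t), sustituimos t = 3*pi/4 para obtener a = 24.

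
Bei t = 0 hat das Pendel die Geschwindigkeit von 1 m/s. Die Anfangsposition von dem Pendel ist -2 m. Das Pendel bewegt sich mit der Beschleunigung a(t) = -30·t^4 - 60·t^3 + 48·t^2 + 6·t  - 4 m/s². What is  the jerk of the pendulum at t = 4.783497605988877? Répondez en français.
Pour résoudre ceci, nous devons prendre 1 dérivée de notre équation de l'accélération a(t) = -30·t^4 - 60·t^3 + 48·t^2 + 6·t - 4. La dérivée de l'accélération donne le jerk: j(t) = -120·t^3 - 180·t^2 + 96·t + 6. Nous avons le jerk j(t) = -120·t^3 - 180·t^2 + 96·t + 6. En substituant t = 4.783497605988877: j(4.783497605988877) = -16788.1497005458.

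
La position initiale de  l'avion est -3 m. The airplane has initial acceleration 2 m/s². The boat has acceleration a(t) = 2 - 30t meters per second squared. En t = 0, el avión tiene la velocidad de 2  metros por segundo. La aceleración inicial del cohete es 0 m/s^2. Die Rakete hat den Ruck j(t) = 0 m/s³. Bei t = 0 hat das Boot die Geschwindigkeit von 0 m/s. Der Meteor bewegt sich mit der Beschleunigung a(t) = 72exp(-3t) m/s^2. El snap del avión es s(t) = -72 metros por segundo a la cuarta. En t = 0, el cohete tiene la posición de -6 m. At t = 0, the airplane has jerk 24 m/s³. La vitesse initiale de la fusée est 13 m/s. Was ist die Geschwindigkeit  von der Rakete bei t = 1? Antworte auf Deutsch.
Um dies zu lösen, müssen wir 2 Stammfunktionen unserer Gleichung für den Ruck j(t) = 0 finden. Mit ∫j(t)dt und Anwendung von a(0) = 0, finden wir a(t) = 0. Das Integral von der Beschleunigung, mit v(0) = 13, ergibt die Geschwindigkeit: v(t) = 13. Mit v(t) = 13 und Einsetzen von t = 1, finden wir v = 13.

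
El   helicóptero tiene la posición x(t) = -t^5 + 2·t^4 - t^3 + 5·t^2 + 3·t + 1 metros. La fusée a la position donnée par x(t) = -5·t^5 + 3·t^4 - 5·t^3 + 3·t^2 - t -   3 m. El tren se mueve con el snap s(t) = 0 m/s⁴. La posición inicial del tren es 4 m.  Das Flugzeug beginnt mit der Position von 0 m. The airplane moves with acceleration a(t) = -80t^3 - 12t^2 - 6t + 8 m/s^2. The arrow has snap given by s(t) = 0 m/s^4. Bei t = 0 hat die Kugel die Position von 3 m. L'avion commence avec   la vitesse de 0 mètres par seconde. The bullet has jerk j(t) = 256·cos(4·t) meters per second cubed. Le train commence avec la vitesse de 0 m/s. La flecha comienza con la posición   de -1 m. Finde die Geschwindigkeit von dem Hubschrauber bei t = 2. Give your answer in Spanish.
Partiendo de la posición x(t) = -t^5 + 2·t^4 - t^3 + 5·t^2 + 3·t + 1, tomamos 1 derivada. Derivando la posición, obtenemos la velocidad: v(t) = -5·t^4 + 8·t^3 - 3·t^2 + 10·t + 3. Usando v(t) = -5·t^4 + 8·t^3 - 3·t^2 + 10·t + 3 y sustituyendo t = 2, encontramos v = -5.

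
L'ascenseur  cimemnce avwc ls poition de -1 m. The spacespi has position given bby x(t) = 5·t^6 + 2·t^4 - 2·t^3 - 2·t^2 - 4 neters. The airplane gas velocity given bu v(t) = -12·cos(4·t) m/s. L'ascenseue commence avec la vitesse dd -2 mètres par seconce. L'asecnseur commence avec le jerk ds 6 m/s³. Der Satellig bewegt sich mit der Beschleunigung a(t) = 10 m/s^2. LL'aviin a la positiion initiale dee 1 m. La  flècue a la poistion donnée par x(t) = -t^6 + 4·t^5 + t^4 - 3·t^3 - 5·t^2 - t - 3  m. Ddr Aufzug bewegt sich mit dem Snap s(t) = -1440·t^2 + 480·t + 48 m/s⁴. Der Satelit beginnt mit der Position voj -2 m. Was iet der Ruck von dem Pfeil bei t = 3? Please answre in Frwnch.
Pour résoudre ceci, nous devons prendre 3 dérivées de notre équation de la position x(t) = -t^6 + 4·t^5 + t^4 - 3·t^3 - 5·t^2 - t - 3. En prenant d/dt de x(t), nous trouvons v(t) = -6·t^5 + 20·t^4 + 4·t^3 - 9·t^2 - 10·t - 1. En prenant d/dt de v(t), nous trouvons a(t) = -30·t^4 + 80·t^3 + 12·t^2 - 18·t - 10. En prenant d/dt de a(t), nous trouvons j(t) = -120·t^3 + 240·t^2 + 24·t - 18. En utilisant j(t) = -120·t^3 + 240·t^2 + 24·t - 18 et en substituant t = 3, nous trouvons j = -1026.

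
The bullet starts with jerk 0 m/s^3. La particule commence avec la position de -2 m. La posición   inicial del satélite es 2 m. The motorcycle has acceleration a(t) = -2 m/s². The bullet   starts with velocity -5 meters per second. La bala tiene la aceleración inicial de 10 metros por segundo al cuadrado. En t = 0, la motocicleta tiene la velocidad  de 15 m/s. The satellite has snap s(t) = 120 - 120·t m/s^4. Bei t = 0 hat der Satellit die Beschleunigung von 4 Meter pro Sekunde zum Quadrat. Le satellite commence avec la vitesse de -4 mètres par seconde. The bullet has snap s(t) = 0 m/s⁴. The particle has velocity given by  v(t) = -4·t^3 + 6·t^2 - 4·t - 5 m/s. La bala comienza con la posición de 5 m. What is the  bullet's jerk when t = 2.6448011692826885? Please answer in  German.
Ausgehend von dem Snap s(t) = 0, nehmen wir 1 Stammfunktion. Die Stammfunktion von dem Snap, mit j(0) = 0, ergibt den Ruck: j(t) = 0. Aus der Gleichung für den Ruck j(t) = 0, setzen wir t = 2.6448011692826885 ein und erhalten j = 0.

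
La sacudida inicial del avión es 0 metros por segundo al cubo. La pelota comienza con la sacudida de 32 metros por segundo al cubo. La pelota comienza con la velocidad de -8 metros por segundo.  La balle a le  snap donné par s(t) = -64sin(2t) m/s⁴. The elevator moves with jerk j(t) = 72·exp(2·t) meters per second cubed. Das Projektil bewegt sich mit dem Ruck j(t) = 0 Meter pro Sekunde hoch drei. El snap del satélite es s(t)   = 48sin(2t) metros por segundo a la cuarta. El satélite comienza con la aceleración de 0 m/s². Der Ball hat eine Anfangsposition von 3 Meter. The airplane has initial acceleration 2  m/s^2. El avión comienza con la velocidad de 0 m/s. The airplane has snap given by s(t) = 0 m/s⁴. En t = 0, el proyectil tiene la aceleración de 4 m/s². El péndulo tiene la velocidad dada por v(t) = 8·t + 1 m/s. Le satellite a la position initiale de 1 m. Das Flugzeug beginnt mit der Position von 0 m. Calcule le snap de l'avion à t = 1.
En utilisant s(t) = 0 et en substituant t = 1, nous trouvons s = 0.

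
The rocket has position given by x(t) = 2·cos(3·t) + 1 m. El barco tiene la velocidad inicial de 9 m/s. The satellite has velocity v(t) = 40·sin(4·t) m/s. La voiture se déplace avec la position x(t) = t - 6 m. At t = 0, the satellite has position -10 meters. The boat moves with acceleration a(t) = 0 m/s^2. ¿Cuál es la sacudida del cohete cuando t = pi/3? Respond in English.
To solve this, we need to take 3 derivatives of our position equation x(t) = 2·cos(3·t) + 1. Differentiating position, we get velocity: v(t) = -6·sin(3·t). The derivative of velocity gives acceleration: a(t) = -18·cos(3·t). Differentiating acceleration, we get jerk: j(t) = 54·sin(3·t). From the given jerk equation j(t) = 54·sin(3·t), we substitute t = pi/3 to get j = 0.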